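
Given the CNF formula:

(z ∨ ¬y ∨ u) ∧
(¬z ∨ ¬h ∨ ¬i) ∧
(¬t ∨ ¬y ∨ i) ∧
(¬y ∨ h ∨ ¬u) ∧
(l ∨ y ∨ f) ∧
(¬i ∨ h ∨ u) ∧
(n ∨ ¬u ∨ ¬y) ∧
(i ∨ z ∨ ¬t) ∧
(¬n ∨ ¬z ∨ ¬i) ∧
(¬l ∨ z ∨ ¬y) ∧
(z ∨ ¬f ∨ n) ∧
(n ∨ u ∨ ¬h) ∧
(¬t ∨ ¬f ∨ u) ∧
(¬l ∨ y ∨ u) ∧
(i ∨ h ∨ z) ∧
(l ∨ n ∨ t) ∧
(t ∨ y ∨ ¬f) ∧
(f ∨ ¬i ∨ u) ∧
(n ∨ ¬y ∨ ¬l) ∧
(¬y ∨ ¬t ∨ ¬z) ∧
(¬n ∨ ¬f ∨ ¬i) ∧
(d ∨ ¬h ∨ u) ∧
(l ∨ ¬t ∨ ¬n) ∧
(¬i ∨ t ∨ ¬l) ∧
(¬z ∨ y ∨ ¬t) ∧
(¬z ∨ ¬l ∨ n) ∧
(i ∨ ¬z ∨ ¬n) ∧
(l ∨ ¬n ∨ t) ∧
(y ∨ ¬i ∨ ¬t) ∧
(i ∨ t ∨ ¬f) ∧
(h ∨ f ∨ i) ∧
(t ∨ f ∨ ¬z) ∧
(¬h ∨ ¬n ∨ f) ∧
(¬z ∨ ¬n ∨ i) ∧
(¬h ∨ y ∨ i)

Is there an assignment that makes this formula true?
No

No, the formula is not satisfiable.

No assignment of truth values to the variables can make all 35 clauses true simultaneously.

The formula is UNSAT (unsatisfiable).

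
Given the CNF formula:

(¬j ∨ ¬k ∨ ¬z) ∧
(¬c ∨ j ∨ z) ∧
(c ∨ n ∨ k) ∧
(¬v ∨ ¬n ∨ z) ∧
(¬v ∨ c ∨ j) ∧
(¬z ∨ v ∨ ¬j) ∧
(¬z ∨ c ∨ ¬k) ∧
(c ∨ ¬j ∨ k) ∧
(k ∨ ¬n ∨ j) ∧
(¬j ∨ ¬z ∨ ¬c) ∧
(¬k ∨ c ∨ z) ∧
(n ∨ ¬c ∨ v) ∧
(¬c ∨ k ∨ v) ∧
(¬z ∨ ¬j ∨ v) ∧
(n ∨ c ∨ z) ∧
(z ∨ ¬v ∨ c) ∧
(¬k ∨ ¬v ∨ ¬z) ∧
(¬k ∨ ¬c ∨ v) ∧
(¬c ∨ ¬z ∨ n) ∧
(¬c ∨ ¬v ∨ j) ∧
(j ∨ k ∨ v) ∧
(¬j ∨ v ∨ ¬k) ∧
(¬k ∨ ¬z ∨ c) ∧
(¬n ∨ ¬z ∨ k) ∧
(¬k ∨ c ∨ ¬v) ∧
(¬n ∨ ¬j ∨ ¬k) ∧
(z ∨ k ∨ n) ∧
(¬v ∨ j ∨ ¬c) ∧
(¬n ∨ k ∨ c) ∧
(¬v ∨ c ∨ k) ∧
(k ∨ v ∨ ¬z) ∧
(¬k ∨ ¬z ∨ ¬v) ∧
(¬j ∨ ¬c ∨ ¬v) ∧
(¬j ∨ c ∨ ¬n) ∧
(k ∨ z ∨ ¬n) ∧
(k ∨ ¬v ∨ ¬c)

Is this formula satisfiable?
No

No, the formula is not satisfiable.

No assignment of truth values to the variables can make all 36 clauses true simultaneously.

The formula is UNSAT (unsatisfiable).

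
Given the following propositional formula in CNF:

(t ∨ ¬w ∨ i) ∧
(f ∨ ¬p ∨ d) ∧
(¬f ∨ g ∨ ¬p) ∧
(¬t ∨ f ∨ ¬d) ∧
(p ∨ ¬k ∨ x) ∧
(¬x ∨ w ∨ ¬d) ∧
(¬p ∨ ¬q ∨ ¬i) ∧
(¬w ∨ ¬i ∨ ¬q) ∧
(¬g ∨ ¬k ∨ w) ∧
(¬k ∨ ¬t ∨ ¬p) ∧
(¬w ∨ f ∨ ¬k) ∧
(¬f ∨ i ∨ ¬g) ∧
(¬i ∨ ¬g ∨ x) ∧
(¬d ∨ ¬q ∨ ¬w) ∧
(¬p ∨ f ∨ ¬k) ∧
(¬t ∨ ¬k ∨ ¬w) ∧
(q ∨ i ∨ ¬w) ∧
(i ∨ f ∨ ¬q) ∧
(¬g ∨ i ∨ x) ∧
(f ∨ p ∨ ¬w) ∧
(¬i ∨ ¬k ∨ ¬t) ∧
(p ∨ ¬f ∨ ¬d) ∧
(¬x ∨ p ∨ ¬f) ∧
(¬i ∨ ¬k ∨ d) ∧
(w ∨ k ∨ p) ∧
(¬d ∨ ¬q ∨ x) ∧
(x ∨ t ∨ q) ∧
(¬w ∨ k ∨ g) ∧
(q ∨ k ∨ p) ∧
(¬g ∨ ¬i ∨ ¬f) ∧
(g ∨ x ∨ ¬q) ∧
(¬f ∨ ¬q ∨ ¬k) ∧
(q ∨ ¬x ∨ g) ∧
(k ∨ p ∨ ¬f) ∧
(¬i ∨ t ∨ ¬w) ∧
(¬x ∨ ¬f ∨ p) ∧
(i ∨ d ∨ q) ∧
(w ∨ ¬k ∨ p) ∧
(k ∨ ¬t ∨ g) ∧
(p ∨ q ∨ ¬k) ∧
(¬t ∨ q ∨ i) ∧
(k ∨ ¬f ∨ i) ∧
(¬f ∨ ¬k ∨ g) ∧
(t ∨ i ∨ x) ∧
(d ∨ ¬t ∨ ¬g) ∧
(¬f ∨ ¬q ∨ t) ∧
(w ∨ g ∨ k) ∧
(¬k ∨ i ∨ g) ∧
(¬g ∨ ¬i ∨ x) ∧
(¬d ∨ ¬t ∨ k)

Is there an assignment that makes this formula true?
No

No, the formula is not satisfiable.

No assignment of truth values to the variables can make all 50 clauses true simultaneously.

The formula is UNSAT (unsatisfiable).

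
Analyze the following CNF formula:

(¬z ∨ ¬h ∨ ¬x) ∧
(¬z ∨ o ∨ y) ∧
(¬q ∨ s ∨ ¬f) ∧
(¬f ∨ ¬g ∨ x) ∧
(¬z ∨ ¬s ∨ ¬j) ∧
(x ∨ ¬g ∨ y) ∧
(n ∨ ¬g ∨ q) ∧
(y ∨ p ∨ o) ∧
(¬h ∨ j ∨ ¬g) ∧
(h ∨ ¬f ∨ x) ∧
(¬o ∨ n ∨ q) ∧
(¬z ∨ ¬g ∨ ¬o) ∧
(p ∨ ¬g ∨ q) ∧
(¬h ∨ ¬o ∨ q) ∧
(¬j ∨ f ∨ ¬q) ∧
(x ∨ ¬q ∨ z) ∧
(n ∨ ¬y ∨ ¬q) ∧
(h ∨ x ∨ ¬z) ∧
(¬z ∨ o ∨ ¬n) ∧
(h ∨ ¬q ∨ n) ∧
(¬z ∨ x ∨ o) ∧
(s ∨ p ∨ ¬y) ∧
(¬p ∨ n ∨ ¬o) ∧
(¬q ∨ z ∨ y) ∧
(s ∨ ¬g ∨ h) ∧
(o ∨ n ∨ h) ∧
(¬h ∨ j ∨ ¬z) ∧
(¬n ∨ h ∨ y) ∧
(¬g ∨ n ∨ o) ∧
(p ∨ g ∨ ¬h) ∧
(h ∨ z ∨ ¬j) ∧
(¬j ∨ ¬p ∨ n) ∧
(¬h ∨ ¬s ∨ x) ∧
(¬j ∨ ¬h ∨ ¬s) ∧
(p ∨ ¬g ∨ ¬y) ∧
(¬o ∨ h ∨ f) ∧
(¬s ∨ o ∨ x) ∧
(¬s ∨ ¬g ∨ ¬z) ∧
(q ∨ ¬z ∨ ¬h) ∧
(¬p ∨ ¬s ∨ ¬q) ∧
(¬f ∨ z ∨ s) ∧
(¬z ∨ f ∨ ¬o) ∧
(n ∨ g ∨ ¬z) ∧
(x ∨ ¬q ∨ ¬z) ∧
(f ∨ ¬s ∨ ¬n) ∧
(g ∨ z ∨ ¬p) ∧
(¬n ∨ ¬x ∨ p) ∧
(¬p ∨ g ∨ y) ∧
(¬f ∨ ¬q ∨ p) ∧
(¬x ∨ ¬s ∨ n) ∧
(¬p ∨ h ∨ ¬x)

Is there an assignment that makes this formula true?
Yes

Yes, the formula is satisfiable.

One satisfying assignment is: z=False, s=False, f=False, n=True, p=True, g=True, x=True, h=True, j=True, y=False, q=False, o=False

Verification: With this assignment, all 51 clauses evaluate to true.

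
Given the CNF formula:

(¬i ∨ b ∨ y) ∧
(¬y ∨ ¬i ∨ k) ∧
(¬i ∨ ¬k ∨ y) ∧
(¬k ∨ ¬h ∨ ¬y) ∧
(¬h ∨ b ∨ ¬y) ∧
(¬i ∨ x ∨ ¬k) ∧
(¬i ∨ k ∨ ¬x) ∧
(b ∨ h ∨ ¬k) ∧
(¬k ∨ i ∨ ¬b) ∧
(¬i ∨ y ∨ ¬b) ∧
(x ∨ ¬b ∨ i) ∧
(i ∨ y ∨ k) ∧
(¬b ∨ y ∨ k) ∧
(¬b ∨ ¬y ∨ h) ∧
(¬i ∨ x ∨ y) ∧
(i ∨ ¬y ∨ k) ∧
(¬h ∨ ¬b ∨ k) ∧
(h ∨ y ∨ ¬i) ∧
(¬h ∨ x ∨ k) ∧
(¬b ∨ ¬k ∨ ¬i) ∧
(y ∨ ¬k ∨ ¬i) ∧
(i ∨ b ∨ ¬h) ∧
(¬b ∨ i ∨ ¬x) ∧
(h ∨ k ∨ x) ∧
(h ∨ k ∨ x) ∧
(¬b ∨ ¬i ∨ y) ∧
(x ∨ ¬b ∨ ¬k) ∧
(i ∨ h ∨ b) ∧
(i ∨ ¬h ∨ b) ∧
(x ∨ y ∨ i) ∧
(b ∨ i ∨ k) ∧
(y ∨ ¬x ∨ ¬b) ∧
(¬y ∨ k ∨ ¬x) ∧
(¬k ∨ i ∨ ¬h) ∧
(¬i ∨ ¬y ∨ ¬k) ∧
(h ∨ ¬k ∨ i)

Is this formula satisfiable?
No

No, the formula is not satisfiable.

No assignment of truth values to the variables can make all 36 clauses true simultaneously.

The formula is UNSAT (unsatisfiable).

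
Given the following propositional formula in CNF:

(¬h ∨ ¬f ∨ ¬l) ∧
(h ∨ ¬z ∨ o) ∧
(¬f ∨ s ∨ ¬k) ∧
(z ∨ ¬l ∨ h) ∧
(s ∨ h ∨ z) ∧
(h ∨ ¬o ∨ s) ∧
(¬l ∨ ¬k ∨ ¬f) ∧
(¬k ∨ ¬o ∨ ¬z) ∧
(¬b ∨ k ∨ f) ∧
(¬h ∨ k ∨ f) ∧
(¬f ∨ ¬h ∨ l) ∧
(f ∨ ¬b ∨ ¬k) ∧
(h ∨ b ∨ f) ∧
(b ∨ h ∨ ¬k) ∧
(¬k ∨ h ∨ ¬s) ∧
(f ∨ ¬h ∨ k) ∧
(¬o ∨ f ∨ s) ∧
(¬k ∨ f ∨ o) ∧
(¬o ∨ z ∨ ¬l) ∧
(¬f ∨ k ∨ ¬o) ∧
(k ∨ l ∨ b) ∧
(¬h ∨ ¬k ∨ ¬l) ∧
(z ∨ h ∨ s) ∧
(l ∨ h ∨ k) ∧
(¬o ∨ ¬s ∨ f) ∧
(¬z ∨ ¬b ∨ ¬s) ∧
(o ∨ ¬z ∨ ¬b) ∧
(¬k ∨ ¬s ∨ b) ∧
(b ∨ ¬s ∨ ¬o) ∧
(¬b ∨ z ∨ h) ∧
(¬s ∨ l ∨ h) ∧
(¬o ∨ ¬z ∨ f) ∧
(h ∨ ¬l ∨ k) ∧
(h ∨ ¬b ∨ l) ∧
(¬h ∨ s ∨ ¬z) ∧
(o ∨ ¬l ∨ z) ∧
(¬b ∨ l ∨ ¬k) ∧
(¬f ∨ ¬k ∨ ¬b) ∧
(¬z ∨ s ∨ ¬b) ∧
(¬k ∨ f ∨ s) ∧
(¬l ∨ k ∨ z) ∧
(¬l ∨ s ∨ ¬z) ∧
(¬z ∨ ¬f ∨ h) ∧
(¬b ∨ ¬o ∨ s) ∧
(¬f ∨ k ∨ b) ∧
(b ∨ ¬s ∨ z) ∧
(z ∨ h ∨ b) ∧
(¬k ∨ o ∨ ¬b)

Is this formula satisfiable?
No

No, the formula is not satisfiable.

No assignment of truth values to the variables can make all 48 clauses true simultaneously.

The formula is UNSAT (unsatisfiable).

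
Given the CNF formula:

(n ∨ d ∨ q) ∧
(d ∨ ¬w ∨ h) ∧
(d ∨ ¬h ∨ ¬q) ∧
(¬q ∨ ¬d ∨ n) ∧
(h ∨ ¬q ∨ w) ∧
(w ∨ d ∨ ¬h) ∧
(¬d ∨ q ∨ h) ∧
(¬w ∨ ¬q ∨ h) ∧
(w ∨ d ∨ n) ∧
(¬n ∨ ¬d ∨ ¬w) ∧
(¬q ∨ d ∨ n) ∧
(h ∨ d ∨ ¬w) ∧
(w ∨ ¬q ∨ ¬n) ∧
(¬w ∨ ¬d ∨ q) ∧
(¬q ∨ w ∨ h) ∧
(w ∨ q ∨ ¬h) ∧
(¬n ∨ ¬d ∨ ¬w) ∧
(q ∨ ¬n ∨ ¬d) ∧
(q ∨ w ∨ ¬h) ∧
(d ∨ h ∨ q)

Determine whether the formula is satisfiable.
Yes

Yes, the formula is satisfiable.

One satisfying assignment is: h=True, d=False, q=False, w=True, n=True

Verification: With this assignment, all 20 clauses evaluate to true.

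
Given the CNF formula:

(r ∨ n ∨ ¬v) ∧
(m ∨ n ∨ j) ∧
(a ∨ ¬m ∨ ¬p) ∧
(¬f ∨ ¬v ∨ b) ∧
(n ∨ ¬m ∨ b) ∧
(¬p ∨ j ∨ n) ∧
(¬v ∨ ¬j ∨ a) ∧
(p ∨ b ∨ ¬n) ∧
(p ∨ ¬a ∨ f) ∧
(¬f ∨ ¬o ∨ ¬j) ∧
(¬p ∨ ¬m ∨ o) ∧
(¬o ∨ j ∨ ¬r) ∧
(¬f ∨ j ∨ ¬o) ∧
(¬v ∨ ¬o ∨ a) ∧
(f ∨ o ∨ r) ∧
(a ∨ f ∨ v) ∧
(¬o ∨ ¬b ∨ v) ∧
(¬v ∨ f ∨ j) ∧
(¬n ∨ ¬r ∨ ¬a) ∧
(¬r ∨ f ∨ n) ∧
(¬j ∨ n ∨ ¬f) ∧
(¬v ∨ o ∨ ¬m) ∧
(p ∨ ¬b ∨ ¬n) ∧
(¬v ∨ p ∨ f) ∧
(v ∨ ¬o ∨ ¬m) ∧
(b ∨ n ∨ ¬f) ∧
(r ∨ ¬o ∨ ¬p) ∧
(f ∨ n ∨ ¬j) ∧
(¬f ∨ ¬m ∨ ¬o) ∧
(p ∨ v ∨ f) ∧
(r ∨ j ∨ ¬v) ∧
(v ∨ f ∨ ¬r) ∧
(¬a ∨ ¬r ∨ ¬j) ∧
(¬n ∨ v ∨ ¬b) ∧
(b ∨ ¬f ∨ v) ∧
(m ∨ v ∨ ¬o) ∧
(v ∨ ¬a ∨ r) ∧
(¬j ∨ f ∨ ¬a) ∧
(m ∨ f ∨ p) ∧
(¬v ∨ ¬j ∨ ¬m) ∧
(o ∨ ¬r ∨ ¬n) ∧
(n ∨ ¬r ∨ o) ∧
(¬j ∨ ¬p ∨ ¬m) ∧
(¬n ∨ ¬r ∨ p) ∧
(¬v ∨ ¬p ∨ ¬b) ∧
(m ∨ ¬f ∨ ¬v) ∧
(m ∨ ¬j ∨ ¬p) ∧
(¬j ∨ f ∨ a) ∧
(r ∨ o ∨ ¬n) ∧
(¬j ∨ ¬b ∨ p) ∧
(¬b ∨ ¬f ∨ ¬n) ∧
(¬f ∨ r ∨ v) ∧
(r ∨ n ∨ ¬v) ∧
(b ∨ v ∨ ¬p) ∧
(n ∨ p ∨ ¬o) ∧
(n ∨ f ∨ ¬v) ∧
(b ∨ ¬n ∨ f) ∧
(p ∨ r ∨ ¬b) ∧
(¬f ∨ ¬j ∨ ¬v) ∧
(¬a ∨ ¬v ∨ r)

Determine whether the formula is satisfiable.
No

No, the formula is not satisfiable.

No assignment of truth values to the variables can make all 60 clauses true simultaneously.

The formula is UNSAT (unsatisfiable).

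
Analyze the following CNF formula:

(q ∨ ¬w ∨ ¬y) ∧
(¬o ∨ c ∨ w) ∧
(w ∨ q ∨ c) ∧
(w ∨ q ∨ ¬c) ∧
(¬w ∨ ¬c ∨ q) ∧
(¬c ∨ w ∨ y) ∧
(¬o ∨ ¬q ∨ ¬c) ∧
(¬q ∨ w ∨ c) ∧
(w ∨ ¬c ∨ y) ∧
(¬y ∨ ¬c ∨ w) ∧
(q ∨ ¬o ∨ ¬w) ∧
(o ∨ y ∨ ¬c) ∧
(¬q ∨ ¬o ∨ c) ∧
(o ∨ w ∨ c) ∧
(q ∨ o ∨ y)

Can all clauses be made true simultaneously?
Yes

Yes, the formula is satisfiable.

One satisfying assignment is: w=True, o=False, q=True, y=False, c=False

Verification: With this assignment, all 15 clauses evaluate to true.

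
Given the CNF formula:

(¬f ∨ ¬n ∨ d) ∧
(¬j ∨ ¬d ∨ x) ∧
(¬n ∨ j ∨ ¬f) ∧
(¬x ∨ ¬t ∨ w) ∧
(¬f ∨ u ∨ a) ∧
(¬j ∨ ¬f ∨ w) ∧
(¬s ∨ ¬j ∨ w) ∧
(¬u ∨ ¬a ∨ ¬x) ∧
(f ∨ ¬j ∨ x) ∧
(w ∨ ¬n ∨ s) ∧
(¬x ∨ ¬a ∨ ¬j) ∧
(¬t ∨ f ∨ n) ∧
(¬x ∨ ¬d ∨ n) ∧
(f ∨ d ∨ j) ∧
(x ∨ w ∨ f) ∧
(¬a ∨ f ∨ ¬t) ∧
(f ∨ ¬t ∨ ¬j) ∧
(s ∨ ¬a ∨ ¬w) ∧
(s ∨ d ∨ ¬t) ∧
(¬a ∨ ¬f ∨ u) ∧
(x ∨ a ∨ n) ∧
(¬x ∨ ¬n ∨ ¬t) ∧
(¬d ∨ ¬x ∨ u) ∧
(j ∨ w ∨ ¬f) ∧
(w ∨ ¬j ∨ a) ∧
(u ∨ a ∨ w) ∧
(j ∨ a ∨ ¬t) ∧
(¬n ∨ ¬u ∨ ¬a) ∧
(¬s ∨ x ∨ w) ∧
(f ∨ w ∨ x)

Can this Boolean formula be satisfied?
Yes

Yes, the formula is satisfiable.

One satisfying assignment is: x=False, t=False, n=True, f=False, a=False, j=False, w=True, u=False, d=True, s=False

Verification: With this assignment, all 30 clauses evaluate to true.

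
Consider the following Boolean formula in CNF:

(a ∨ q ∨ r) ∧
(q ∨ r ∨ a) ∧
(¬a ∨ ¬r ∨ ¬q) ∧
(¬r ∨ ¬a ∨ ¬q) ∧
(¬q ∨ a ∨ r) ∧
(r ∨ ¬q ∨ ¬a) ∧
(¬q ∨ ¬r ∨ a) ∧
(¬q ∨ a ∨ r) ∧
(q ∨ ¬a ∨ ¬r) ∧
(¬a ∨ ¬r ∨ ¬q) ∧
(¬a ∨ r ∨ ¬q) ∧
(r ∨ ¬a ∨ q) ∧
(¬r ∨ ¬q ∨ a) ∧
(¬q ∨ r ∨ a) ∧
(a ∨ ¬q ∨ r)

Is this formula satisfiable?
Yes

Yes, the formula is satisfiable.

One satisfying assignment is: q=False, a=False, r=True

Verification: With this assignment, all 15 clauses evaluate to true.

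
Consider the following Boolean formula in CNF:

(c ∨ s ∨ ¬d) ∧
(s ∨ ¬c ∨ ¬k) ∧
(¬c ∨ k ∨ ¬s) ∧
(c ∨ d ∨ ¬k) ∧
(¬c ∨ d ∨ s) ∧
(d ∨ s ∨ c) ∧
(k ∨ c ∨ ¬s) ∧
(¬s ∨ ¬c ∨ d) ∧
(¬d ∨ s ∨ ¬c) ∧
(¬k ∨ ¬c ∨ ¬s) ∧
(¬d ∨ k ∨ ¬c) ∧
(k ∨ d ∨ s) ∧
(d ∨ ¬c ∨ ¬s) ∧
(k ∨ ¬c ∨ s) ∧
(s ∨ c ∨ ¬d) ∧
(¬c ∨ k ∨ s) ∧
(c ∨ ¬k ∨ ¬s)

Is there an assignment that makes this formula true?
No

No, the formula is not satisfiable.

No assignment of truth values to the variables can make all 17 clauses true simultaneously.

The formula is UNSAT (unsatisfiable).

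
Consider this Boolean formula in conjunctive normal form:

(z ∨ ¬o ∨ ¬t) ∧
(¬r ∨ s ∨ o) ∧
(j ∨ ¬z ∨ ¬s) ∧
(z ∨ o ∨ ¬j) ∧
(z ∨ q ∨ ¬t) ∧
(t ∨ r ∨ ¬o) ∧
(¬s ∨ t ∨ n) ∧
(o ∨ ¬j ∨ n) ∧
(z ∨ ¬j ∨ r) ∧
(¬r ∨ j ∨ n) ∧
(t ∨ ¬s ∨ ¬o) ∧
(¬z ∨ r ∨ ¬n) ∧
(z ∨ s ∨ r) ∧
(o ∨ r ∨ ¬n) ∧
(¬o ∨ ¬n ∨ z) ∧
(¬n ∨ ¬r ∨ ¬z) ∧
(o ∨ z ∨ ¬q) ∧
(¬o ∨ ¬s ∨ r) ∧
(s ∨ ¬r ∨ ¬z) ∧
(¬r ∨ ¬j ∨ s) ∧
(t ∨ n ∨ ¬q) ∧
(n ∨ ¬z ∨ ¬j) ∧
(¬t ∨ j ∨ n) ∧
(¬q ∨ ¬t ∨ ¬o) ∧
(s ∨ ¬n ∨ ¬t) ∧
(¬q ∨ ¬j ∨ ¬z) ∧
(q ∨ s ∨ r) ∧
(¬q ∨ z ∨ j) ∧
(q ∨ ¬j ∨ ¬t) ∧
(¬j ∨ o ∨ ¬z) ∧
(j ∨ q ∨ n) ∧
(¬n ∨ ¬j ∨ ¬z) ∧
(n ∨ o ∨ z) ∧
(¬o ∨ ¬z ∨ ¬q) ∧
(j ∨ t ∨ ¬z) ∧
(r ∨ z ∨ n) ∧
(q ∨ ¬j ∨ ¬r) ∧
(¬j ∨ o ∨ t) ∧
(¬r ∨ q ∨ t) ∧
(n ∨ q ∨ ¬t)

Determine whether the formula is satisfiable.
No

No, the formula is not satisfiable.

No assignment of truth values to the variables can make all 40 clauses true simultaneously.

The formula is UNSAT (unsatisfiable).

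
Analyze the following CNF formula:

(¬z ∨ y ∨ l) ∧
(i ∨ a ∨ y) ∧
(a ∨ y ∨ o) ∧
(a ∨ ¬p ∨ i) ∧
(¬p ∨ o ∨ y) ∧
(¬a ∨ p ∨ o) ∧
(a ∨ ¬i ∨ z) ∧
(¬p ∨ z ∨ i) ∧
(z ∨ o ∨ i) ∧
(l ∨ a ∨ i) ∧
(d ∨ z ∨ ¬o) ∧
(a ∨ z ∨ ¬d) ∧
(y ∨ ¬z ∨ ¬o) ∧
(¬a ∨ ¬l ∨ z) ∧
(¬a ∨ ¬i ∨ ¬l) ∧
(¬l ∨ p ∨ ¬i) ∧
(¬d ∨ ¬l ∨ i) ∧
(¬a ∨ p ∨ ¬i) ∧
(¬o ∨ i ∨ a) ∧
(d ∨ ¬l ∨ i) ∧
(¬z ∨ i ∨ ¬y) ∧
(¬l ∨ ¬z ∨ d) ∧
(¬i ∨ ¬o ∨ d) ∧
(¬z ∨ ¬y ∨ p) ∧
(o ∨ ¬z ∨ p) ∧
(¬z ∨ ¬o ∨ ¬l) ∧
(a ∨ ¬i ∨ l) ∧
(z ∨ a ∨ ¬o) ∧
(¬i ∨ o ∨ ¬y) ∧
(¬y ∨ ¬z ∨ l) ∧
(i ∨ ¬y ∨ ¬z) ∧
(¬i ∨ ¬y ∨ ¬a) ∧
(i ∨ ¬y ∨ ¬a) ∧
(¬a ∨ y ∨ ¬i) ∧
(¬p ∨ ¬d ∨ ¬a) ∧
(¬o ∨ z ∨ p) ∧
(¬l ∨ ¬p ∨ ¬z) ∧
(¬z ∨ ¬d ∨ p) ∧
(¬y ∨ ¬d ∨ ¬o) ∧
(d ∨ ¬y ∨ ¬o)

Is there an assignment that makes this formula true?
No

No, the formula is not satisfiable.

No assignment of truth values to the variables can make all 40 clauses true simultaneously.

The formula is UNSAT (unsatisfiable).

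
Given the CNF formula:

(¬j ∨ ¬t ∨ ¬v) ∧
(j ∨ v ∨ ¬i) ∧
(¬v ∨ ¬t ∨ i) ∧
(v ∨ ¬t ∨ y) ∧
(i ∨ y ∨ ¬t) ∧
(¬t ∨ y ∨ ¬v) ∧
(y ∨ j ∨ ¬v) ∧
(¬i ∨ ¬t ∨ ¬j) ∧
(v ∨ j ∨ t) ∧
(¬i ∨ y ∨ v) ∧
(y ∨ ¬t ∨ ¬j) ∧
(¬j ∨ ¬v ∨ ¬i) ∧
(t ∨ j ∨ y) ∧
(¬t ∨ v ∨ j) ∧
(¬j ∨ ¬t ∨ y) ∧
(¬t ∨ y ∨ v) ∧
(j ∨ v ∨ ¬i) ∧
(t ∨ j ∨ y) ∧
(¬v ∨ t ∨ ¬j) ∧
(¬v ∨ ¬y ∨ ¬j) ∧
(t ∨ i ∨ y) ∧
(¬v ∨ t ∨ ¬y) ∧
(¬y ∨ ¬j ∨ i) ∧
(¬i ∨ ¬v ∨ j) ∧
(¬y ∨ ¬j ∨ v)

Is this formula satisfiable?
No

No, the formula is not satisfiable.

No assignment of truth values to the variables can make all 25 clauses true simultaneously.

The formula is UNSAT (unsatisfiable).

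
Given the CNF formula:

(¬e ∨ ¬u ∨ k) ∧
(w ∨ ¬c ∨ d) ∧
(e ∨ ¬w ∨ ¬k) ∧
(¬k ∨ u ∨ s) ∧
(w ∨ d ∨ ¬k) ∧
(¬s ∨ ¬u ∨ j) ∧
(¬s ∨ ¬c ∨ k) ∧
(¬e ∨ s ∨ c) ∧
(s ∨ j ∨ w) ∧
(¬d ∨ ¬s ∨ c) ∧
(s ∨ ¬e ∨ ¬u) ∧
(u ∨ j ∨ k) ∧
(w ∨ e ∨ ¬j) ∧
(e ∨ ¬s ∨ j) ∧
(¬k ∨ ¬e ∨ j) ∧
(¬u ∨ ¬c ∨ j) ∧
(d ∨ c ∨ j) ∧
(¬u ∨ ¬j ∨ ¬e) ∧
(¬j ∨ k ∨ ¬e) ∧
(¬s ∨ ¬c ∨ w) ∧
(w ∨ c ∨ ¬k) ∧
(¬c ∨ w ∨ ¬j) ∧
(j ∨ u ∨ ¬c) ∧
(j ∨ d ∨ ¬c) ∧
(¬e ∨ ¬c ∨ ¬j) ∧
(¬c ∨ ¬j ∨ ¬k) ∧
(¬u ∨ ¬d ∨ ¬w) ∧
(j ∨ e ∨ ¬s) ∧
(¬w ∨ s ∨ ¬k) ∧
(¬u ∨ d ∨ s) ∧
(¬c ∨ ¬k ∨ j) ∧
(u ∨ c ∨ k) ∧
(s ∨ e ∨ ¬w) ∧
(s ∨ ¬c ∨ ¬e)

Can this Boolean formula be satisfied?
Yes

Yes, the formula is satisfiable.

One satisfying assignment is: d=False, c=False, j=True, s=True, k=False, w=True, u=True, e=False

Verification: With this assignment, all 34 clauses evaluate to true.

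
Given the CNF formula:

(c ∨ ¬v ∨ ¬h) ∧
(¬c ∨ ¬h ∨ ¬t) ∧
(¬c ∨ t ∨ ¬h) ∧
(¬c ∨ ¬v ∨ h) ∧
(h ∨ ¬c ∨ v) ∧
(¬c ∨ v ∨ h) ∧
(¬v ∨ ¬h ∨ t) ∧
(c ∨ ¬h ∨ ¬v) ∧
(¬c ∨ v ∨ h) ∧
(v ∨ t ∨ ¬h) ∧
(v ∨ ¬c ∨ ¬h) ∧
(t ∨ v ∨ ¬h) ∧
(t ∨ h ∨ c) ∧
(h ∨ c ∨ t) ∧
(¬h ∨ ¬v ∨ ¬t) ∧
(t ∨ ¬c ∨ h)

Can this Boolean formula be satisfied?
Yes

Yes, the formula is satisfiable.

One satisfying assignment is: t=True, h=True, c=False, v=False

Verification: With this assignment, all 16 clauses evaluate to true.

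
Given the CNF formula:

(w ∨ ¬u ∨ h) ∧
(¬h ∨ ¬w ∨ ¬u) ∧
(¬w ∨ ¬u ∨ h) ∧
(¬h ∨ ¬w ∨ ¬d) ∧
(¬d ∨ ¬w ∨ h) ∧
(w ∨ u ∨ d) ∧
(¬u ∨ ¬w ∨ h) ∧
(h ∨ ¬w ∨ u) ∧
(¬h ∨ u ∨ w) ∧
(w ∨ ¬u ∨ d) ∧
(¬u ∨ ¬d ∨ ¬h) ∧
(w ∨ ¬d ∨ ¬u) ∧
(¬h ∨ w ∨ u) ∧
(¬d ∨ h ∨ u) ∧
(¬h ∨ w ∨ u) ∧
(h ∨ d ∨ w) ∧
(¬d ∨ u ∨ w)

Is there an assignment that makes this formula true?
Yes

Yes, the formula is satisfiable.

One satisfying assignment is: w=True, h=True, d=False, u=False

Verification: With this assignment, all 17 clauses evaluate to true.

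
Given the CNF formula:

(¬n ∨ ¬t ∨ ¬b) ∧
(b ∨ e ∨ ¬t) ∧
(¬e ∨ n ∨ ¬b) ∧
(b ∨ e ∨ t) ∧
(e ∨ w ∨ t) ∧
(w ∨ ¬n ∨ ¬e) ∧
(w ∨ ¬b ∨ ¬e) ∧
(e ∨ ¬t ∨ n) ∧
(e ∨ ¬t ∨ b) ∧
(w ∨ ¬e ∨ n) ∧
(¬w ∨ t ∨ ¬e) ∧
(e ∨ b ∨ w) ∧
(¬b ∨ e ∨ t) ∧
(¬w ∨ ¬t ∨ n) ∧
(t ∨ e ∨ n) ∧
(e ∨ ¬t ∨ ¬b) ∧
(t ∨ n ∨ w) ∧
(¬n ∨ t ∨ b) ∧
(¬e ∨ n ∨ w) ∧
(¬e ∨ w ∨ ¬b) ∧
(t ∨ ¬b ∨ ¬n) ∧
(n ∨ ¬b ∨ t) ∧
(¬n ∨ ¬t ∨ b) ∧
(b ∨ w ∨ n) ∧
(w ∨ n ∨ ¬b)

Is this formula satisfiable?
No

No, the formula is not satisfiable.

No assignment of truth values to the variables can make all 25 clauses true simultaneously.

The formula is UNSAT (unsatisfiable).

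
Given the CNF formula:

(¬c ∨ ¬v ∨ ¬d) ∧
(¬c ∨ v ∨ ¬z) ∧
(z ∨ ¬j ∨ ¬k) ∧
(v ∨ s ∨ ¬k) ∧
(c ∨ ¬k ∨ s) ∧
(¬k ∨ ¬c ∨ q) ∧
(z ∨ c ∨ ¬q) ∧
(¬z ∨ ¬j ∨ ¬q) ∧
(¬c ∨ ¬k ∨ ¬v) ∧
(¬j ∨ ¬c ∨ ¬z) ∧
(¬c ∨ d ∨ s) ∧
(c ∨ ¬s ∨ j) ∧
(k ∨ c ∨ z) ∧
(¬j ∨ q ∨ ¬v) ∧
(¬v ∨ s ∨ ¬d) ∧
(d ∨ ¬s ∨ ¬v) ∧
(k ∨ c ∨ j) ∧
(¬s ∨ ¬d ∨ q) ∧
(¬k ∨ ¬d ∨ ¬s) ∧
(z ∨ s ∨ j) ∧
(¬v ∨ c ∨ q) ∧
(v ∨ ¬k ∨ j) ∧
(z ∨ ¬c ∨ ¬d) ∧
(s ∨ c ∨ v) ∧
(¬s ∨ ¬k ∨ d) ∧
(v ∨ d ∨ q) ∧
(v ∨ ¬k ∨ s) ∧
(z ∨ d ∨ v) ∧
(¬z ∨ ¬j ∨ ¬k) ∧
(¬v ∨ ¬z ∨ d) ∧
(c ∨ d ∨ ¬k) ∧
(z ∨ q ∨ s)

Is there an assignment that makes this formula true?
No

No, the formula is not satisfiable.

No assignment of truth values to the variables can make all 32 clauses true simultaneously.

The formula is UNSAT (unsatisfiable).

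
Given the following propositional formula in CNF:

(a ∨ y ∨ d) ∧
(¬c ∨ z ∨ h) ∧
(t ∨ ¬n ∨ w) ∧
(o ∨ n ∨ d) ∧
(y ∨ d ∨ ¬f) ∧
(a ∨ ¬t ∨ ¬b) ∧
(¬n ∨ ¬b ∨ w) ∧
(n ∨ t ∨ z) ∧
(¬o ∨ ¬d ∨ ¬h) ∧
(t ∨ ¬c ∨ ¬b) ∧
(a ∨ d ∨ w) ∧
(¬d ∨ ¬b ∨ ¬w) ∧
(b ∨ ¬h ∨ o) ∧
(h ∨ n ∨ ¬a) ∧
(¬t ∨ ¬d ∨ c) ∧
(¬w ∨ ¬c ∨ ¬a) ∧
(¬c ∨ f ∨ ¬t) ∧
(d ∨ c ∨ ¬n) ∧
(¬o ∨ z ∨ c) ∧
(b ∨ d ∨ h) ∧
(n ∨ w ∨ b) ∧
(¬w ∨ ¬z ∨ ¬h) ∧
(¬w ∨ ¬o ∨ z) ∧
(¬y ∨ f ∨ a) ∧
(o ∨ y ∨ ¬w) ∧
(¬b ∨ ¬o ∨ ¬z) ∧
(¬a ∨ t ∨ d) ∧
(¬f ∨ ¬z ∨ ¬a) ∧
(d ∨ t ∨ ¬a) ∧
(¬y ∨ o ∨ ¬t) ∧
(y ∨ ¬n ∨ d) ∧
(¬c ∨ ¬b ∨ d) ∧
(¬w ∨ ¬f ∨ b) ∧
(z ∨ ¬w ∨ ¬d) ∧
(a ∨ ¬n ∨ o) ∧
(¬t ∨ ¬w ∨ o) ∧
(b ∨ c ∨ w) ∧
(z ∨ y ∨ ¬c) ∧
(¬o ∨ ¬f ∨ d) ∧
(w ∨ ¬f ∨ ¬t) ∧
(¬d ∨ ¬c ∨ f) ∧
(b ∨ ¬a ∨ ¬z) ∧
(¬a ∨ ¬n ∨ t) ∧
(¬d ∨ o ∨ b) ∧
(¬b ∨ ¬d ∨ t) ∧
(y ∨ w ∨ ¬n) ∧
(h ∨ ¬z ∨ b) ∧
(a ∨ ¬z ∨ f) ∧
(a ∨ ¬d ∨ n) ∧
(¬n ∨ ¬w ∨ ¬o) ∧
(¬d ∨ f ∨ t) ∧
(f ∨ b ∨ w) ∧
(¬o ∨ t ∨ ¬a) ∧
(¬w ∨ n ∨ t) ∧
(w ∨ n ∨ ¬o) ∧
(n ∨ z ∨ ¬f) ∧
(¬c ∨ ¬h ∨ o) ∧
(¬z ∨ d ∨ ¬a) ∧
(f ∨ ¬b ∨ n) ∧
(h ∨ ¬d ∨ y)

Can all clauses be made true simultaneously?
No

No, the formula is not satisfiable.

No assignment of truth values to the variables can make all 60 clauses true simultaneously.

The formula is UNSAT (unsatisfiable).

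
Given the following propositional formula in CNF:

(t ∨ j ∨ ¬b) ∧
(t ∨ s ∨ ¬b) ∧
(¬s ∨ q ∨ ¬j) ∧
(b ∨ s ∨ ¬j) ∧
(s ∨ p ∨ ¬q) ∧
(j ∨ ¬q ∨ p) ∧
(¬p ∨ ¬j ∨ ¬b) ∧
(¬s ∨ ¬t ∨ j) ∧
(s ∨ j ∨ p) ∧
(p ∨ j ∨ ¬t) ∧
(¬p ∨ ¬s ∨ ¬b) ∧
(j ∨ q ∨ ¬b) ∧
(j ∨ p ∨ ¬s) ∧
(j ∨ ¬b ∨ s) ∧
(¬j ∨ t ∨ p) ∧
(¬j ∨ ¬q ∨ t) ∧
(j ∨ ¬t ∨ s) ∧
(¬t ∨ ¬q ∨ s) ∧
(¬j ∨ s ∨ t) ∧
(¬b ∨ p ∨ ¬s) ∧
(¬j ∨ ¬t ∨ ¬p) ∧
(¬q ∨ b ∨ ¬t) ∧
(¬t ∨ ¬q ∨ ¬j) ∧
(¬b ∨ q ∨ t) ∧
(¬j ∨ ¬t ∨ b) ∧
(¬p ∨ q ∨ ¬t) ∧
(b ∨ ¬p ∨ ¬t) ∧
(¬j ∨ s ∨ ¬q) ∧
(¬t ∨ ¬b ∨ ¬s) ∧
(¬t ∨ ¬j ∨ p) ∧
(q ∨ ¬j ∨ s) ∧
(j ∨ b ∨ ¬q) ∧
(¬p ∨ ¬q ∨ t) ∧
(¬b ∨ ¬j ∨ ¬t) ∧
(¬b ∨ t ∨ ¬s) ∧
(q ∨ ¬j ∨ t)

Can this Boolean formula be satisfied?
Yes

Yes, the formula is satisfiable.

One satisfying assignment is: p=True, j=False, s=True, b=False, t=False, q=False

Verification: With this assignment, all 36 clauses evaluate to true.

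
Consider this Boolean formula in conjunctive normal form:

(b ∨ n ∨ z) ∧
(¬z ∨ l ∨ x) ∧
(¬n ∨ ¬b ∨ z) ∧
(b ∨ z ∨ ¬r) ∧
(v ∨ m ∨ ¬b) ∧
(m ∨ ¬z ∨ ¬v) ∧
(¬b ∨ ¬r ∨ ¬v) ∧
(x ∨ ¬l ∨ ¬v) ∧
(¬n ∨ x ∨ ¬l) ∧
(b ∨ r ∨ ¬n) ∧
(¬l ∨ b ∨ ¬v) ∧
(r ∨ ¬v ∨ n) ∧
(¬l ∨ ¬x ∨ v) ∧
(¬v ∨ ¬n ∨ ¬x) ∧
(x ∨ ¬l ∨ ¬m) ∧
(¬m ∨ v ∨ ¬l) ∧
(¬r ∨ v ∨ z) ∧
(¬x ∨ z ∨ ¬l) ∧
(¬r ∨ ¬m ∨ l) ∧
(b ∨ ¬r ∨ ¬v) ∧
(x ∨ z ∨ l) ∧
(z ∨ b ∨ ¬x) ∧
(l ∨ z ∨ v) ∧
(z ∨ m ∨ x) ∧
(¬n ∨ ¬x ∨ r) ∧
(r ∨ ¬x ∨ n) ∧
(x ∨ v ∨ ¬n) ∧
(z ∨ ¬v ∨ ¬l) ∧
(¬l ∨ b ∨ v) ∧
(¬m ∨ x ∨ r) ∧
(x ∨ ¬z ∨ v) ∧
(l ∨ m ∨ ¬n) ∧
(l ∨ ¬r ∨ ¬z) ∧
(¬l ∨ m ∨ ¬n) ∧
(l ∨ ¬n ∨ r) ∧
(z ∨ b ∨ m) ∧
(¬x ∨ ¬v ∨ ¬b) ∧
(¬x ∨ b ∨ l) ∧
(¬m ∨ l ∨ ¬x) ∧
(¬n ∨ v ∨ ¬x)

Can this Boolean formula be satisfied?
No

No, the formula is not satisfiable.

No assignment of truth values to the variables can make all 40 clauses true simultaneously.

The formula is UNSAT (unsatisfiable).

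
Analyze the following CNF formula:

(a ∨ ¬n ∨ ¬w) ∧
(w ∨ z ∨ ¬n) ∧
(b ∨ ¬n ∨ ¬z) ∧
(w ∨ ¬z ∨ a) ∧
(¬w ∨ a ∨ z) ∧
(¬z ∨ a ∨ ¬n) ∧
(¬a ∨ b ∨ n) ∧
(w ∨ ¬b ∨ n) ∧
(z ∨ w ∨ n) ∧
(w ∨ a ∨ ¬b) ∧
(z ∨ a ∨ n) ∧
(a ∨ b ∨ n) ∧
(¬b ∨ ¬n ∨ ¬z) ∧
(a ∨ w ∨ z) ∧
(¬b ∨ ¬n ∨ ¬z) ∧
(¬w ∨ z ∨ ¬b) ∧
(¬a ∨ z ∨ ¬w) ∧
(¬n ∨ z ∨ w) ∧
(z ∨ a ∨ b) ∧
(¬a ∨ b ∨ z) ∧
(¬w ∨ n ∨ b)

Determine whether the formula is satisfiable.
Yes

Yes, the formula is satisfiable.

One satisfying assignment is: n=False, w=True, z=True, a=True, b=True

Verification: With this assignment, all 21 clauses evaluate to true.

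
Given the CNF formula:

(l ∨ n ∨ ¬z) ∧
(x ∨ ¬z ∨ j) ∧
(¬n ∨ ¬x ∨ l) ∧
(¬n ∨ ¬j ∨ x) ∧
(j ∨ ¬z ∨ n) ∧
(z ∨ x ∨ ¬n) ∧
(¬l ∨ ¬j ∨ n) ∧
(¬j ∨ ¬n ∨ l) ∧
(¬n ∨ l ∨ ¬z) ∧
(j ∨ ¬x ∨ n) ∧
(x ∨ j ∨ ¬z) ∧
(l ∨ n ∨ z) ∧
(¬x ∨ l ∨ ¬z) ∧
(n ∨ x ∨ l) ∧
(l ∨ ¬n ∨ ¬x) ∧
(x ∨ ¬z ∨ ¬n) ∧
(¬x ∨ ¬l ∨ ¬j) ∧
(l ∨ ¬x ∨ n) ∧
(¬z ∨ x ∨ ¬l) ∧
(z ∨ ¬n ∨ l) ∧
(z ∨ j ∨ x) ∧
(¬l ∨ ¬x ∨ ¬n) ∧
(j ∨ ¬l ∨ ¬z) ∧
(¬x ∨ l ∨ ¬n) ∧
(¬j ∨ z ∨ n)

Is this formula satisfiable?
No

No, the formula is not satisfiable.

No assignment of truth values to the variables can make all 25 clauses true simultaneously.

The formula is UNSAT (unsatisfiable).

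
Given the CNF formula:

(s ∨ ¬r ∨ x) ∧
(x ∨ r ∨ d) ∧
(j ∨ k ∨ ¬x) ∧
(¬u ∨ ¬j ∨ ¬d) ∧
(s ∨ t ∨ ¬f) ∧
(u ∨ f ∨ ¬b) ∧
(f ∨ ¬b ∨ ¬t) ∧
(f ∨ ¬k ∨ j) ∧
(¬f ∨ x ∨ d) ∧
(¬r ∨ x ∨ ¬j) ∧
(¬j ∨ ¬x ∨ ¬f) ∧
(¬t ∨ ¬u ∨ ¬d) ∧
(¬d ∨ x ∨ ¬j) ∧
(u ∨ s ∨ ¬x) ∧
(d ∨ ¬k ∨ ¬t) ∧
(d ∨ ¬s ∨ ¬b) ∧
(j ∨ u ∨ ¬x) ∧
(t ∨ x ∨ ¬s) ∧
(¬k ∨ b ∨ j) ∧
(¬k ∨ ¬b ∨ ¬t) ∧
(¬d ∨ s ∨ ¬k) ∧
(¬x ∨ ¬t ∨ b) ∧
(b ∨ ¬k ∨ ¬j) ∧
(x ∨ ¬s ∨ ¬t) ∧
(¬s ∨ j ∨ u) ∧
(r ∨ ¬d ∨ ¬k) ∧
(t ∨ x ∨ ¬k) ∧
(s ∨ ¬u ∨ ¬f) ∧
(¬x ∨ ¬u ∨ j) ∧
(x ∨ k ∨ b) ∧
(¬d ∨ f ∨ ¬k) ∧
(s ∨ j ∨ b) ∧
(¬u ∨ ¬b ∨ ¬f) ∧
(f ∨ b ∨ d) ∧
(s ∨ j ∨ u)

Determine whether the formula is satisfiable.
Yes

Yes, the formula is satisfiable.

One satisfying assignment is: f=False, d=True, t=False, j=True, s=True, u=False, r=False, k=False, x=True, b=False

Verification: With this assignment, all 35 clauses evaluate to true.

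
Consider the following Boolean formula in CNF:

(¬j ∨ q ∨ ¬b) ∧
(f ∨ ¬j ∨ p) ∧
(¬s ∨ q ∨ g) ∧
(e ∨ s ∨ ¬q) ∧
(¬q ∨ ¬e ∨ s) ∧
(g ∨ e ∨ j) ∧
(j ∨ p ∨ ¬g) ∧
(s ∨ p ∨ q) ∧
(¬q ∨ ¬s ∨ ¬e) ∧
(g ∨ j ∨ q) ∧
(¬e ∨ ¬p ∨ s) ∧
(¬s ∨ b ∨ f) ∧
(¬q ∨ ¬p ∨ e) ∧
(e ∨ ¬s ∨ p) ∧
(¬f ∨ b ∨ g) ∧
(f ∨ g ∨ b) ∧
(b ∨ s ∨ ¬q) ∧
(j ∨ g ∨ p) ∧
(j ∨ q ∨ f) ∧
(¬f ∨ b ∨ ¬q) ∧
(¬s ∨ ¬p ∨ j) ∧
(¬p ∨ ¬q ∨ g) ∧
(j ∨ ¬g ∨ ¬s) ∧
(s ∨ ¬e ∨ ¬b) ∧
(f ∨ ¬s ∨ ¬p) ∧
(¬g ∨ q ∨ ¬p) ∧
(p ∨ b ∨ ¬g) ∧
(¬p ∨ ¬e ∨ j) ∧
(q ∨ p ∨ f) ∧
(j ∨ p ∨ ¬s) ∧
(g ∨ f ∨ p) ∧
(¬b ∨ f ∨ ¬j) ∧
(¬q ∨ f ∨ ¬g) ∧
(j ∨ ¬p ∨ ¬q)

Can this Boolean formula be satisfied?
No

No, the formula is not satisfiable.

No assignment of truth values to the variables can make all 34 clauses true simultaneously.

The formula is UNSAT (unsatisfiable).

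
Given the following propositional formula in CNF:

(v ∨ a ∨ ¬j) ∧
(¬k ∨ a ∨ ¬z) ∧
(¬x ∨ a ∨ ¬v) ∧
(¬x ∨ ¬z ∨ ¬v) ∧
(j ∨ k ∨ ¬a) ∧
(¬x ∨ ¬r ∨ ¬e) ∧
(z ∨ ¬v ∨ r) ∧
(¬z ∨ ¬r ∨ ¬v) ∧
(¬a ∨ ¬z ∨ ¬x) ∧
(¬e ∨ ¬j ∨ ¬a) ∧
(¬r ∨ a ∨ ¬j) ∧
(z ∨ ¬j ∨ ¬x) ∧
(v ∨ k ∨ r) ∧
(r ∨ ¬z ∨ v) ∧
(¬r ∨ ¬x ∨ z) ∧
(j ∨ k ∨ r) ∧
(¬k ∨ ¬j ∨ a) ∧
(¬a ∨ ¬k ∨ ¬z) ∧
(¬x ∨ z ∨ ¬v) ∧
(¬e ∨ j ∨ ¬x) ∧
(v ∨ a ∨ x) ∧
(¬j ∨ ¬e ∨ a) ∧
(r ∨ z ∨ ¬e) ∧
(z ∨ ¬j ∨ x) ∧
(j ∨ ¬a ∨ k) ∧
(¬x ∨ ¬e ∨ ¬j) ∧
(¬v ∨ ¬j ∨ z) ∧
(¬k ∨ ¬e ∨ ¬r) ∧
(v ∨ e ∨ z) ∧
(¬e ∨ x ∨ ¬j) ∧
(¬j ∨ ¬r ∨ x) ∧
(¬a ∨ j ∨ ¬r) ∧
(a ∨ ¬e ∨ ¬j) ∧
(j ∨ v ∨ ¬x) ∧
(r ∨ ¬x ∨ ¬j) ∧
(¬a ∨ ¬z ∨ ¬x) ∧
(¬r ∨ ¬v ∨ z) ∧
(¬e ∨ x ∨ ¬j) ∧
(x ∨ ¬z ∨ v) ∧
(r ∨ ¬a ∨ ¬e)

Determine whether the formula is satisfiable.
Yes

Yes, the formula is satisfiable.

One satisfying assignment is: a=False, e=False, k=False, v=True, x=False, r=False, j=True, z=True

Verification: With this assignment, all 40 clauses evaluate to true.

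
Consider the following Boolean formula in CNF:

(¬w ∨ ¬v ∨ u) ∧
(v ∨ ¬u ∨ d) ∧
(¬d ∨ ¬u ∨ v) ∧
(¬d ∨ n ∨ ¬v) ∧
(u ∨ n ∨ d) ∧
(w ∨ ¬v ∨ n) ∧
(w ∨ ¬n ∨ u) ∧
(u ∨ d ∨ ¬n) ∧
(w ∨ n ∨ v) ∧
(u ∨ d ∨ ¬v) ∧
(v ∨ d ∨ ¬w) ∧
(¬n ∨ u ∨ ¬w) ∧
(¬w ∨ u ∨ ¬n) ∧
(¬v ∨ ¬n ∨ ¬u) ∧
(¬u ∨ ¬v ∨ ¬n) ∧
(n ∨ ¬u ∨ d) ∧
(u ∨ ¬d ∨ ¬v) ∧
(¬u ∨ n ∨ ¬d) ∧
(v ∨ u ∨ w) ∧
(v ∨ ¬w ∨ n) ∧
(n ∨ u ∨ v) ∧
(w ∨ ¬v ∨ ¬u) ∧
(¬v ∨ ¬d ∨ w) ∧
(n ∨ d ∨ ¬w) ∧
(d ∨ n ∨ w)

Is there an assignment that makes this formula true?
No

No, the formula is not satisfiable.

No assignment of truth values to the variables can make all 25 clauses true simultaneously.

The formula is UNSAT (unsatisfiable).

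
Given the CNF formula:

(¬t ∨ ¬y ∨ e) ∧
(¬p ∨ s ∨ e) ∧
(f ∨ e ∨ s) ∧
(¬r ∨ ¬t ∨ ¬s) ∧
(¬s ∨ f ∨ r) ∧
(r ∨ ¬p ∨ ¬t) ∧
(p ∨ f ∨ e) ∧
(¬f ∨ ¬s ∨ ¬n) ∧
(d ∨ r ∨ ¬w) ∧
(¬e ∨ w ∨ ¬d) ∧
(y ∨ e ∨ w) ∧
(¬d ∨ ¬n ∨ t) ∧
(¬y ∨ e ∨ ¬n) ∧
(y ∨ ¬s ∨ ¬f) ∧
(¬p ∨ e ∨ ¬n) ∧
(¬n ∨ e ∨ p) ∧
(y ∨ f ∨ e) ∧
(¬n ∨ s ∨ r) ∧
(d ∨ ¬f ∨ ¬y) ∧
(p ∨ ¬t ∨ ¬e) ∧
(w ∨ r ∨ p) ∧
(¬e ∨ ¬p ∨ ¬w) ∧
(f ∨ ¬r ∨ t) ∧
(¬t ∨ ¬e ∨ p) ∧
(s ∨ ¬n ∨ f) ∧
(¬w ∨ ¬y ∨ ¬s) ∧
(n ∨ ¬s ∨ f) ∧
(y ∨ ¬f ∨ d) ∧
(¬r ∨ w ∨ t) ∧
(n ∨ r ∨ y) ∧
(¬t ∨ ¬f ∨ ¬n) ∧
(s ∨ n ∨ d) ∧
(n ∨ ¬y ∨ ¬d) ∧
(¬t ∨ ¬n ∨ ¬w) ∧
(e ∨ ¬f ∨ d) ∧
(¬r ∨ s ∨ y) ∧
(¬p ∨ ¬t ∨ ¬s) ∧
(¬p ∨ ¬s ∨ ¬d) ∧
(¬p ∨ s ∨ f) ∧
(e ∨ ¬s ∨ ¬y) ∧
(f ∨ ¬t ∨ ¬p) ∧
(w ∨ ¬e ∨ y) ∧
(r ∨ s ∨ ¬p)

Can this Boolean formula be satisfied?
No

No, the formula is not satisfiable.

No assignment of truth values to the variables can make all 43 clauses true simultaneously.

The formula is UNSAT (unsatisfiable).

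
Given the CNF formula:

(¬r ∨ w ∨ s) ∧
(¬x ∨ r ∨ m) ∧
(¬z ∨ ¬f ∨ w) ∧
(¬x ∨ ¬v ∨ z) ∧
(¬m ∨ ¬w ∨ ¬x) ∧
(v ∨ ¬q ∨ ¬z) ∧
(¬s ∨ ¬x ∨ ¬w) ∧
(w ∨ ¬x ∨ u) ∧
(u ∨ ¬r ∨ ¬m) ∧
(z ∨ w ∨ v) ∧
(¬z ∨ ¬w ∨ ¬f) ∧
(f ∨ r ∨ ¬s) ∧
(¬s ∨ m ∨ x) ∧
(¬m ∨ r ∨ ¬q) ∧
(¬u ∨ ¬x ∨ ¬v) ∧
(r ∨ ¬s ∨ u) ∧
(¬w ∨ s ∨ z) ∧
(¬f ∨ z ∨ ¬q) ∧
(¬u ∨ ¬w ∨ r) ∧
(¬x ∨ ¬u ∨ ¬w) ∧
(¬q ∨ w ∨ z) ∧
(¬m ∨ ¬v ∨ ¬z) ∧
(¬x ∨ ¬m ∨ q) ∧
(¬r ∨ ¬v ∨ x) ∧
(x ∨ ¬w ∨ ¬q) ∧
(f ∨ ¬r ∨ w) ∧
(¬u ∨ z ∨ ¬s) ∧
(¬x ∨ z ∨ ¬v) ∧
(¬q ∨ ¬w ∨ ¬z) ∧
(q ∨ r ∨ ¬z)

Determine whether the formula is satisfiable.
Yes

Yes, the formula is satisfiable.

One satisfying assignment is: w=True, x=False, z=True, m=False, s=False, q=False, f=False, r=True, v=False, u=False

Verification: With this assignment, all 30 clauses evaluate to true.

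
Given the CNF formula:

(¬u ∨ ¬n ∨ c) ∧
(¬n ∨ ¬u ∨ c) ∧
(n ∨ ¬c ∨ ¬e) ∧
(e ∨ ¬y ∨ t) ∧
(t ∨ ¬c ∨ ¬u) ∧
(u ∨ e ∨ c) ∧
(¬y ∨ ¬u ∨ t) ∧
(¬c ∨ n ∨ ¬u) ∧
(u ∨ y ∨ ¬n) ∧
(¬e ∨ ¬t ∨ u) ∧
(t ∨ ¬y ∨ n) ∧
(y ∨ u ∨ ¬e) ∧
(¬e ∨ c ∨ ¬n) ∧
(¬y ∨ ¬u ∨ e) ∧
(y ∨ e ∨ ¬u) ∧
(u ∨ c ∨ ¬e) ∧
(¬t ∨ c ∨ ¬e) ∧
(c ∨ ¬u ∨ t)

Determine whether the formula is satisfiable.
Yes

Yes, the formula is satisfiable.

One satisfying assignment is: u=False, c=True, y=False, e=False, t=False, n=False

Verification: With this assignment, all 18 clauses evaluate to true.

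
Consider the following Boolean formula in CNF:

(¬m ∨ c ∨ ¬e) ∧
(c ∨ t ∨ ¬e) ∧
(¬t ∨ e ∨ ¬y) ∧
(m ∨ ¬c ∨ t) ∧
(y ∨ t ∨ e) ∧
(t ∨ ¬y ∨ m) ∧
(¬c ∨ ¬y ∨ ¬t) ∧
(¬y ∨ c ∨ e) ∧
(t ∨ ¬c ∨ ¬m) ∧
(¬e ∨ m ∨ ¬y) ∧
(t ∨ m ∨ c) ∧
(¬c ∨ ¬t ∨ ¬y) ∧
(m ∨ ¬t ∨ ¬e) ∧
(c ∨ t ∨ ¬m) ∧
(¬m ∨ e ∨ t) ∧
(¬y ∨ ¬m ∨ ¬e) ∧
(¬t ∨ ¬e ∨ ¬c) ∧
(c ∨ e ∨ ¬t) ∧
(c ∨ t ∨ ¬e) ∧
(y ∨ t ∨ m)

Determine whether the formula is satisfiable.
Yes

Yes, the formula is satisfiable.

One satisfying assignment is: t=True, c=True, e=False, y=False, m=False

Verification: With this assignment, all 20 clauses evaluate to true.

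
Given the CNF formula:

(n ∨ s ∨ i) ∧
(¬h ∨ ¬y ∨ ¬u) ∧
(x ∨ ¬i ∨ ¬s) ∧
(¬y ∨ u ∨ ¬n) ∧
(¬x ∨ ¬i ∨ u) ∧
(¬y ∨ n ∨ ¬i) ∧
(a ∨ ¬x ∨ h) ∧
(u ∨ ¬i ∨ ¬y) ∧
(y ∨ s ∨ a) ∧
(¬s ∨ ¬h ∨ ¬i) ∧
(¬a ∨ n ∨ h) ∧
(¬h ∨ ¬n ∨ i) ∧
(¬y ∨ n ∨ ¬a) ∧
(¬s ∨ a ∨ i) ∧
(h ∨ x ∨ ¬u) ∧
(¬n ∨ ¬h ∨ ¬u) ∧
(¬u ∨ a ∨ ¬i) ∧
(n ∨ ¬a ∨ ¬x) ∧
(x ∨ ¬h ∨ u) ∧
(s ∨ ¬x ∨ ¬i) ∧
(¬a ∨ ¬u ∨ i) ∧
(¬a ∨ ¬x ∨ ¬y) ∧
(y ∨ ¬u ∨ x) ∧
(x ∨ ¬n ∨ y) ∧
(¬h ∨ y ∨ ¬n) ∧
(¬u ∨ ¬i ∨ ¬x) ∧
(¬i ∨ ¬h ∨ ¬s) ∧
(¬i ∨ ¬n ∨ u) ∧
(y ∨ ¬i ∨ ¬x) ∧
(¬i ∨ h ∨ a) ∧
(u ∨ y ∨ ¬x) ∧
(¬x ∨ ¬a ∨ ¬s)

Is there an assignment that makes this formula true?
No

No, the formula is not satisfiable.

No assignment of truth values to the variables can make all 32 clauses true simultaneously.

The formula is UNSAT (unsatisfiable).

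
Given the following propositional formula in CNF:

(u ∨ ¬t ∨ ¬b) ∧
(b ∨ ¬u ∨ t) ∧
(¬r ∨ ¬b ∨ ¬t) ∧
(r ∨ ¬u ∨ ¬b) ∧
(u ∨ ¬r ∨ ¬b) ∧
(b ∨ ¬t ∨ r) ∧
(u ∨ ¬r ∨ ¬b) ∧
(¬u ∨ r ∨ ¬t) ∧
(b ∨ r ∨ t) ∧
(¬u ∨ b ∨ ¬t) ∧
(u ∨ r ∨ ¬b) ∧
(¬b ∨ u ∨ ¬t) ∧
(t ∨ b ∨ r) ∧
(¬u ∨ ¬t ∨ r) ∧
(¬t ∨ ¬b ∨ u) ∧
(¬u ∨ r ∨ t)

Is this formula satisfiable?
Yes

Yes, the formula is satisfiable.

One satisfying assignment is: t=False, u=True, b=True, r=True

Verification: With this assignment, all 16 clauses evaluate to true.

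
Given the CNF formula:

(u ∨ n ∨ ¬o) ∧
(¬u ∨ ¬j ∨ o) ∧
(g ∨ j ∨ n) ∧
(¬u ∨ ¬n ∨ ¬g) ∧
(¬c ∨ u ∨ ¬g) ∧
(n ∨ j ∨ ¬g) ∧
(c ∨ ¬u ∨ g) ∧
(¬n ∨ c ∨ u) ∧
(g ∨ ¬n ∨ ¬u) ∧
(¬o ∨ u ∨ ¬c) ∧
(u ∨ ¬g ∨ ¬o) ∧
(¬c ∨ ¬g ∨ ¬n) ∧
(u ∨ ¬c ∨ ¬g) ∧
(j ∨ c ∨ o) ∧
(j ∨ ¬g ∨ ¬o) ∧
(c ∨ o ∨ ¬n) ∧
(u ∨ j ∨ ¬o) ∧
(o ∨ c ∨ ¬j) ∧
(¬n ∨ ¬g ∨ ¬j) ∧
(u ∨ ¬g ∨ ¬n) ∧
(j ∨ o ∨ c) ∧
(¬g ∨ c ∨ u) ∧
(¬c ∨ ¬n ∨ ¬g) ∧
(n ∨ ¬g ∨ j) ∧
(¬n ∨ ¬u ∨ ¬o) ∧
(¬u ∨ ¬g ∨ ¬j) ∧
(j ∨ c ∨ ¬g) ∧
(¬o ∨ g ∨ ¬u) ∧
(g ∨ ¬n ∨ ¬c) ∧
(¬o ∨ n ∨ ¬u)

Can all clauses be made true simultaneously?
Yes

Yes, the formula is satisfiable.

One satisfying assignment is: j=True, u=False, o=False, c=True, n=False, g=False

Verification: With this assignment, all 30 clauses evaluate to true.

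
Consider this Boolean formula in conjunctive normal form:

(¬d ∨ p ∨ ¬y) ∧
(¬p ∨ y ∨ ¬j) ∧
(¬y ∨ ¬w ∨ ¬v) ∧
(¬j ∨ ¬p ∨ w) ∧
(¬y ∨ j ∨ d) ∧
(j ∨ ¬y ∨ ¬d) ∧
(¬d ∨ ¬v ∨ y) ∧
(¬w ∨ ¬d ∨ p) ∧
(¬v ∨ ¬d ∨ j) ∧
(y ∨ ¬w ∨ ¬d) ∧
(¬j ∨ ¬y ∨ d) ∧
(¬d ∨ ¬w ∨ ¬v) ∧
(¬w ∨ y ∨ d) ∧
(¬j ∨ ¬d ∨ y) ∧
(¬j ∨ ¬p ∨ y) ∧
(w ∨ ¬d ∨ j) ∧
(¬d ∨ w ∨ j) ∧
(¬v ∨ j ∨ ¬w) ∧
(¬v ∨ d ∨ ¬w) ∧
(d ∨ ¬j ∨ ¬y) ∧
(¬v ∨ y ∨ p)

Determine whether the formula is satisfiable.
Yes

Yes, the formula is satisfiable.

One satisfying assignment is: v=False, p=False, j=False, d=False, y=False, w=False

Verification: With this assignment, all 21 clauses evaluate to true.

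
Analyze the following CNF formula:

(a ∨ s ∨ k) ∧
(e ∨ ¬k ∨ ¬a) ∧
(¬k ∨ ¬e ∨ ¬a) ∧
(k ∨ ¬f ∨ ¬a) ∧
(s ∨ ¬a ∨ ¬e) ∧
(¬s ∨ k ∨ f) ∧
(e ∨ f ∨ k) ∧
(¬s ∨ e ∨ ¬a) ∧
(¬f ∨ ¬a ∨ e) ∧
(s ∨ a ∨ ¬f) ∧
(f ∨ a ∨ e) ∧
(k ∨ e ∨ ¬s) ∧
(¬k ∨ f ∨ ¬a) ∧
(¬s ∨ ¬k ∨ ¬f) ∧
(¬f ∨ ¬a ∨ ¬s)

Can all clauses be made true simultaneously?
Yes

Yes, the formula is satisfiable.

One satisfying assignment is: k=False, a=False, e=True, s=True, f=True

Verification: With this assignment, all 15 clauses evaluate to true.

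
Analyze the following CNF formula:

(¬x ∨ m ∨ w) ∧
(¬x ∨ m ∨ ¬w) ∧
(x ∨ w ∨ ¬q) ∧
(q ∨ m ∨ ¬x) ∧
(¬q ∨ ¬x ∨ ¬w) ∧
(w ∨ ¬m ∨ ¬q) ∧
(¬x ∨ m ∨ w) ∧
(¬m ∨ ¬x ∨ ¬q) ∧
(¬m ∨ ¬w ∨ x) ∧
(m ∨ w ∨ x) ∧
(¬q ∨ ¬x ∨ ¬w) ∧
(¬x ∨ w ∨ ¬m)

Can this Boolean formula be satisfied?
Yes

Yes, the formula is satisfiable.

One satisfying assignment is: q=False, m=True, w=False, x=False

Verification: With this assignment, all 12 clauses evaluate to true.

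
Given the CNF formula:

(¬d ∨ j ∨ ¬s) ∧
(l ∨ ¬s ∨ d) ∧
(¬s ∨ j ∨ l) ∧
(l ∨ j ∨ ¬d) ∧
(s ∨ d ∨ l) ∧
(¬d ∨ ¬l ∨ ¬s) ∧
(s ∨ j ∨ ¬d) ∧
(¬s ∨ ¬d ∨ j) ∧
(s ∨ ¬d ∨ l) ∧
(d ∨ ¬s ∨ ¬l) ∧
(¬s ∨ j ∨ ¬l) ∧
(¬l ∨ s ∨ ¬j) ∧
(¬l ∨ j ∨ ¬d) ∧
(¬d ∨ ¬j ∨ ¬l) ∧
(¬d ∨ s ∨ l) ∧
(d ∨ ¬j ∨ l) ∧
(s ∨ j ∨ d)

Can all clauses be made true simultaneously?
Yes

Yes, the formula is satisfiable.

One satisfying assignment is: j=True, l=False, s=True, d=True

Verification: With this assignment, all 17 clauses evaluate to true.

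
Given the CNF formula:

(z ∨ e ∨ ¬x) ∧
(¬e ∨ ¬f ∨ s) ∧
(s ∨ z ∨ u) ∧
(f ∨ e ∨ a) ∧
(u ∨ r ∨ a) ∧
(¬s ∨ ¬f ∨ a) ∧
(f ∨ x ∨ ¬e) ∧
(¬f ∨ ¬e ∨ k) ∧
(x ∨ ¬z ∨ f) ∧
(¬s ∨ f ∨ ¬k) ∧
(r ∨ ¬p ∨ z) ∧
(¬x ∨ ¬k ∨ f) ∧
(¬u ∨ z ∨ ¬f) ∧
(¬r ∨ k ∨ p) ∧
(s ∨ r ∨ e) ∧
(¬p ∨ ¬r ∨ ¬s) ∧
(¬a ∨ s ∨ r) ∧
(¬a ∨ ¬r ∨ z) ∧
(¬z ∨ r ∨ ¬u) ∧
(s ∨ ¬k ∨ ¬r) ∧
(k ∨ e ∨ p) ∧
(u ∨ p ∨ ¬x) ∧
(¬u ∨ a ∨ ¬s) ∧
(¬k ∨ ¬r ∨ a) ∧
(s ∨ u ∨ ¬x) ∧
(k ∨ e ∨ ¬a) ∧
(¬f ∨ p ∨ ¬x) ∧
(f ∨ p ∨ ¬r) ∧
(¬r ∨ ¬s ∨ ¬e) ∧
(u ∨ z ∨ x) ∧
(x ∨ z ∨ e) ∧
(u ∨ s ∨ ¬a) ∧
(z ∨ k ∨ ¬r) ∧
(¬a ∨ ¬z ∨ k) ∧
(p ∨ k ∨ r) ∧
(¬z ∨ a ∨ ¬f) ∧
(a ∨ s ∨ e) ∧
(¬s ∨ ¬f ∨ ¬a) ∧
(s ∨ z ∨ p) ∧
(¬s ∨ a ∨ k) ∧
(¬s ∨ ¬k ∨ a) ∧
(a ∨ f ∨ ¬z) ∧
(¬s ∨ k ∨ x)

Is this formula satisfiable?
No

No, the formula is not satisfiable.

No assignment of truth values to the variables can make all 43 clauses true simultaneously.

The formula is UNSAT (unsatisfiable).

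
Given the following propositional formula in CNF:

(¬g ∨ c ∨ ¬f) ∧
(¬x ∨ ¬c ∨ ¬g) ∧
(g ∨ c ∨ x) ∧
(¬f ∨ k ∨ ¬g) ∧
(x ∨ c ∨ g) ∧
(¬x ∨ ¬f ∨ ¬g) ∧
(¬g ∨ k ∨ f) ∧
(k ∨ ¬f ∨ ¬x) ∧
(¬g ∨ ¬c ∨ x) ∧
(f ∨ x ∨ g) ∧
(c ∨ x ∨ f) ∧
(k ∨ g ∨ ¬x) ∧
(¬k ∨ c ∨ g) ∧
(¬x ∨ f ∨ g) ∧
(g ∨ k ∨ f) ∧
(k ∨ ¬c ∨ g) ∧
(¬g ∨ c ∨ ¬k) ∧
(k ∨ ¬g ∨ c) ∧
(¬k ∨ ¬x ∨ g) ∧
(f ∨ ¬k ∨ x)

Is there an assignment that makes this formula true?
Yes

Yes, the formula is satisfiable.

One satisfying assignment is: c=True, k=True, f=True, g=False, x=False

Verification: With this assignment, all 20 clauses evaluate to true.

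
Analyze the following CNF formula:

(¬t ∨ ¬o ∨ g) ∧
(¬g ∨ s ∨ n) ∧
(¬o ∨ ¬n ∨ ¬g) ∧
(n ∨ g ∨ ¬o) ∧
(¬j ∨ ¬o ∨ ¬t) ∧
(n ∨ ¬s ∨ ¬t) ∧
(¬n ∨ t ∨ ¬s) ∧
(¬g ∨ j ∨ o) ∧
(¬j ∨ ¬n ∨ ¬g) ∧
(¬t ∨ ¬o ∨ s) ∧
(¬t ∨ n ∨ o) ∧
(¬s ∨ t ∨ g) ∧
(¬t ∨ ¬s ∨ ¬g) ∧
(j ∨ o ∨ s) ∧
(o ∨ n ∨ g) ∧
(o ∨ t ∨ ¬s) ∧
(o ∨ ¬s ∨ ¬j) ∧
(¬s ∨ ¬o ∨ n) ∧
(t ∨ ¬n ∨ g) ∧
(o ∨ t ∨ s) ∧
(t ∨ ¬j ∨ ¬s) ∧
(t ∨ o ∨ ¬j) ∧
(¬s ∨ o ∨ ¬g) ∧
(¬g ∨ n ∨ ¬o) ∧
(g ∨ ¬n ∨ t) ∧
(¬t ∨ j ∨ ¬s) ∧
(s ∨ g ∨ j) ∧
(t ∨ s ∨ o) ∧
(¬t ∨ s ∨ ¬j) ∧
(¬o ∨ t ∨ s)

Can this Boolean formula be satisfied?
No

No, the formula is not satisfiable.

No assignment of truth values to the variables can make all 30 clauses true simultaneously.

The formula is UNSAT (unsatisfiable).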